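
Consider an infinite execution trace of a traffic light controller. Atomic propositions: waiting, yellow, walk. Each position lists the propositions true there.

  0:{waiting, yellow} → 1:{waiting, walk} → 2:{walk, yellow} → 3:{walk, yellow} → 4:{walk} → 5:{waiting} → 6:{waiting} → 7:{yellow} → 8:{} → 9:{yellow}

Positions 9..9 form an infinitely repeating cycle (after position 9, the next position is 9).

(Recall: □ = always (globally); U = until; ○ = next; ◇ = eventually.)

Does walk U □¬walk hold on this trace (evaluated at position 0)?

Violated

Walking from position 0: at position 0, □¬walk has not yet held and walk fails, so walk U □¬walk is false.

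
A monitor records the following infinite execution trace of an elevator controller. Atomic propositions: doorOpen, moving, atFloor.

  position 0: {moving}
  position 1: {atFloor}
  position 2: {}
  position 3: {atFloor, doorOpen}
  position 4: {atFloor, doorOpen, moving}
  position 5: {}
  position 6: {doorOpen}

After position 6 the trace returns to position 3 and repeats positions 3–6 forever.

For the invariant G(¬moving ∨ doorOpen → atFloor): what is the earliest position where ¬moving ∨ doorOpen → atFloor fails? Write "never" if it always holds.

Check ¬moving ∨ doorOpen → atFloor at each position in order: 0 ✓, 1 ✓.
At position 2 the labels are {}, so ¬moving ∨ doorOpen → atFloor is false there. This is the first violation.

2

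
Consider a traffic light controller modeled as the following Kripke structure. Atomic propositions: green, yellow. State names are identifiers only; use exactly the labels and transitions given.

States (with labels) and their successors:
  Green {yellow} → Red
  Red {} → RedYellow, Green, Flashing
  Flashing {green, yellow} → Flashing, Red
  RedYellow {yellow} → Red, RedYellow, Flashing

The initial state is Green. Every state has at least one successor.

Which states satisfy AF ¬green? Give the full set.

States satisfying ¬green: {Green, Red, RedYellow}.
States satisfying AF ¬green: {Green, Red, RedYellow}.

{Green, Red, RedYellow}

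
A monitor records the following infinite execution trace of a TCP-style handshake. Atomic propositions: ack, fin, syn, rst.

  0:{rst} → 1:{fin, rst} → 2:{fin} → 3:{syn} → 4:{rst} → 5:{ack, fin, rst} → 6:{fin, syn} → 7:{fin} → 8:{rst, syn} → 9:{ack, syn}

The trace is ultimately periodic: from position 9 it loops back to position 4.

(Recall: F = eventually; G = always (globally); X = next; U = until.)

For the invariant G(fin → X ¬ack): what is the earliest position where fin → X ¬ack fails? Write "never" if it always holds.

never

fin → X ¬ack holds at every position 0..9, and those are all the positions the trace ever visits, so the invariant G(fin → X ¬ack) is never violated.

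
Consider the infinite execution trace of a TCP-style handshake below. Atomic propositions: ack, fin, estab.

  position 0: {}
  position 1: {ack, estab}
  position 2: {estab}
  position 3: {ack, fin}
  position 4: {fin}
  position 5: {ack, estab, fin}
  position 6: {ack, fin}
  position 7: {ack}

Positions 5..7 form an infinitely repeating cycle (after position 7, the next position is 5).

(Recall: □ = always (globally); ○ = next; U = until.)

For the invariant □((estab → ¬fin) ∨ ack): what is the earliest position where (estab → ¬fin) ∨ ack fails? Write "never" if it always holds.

never

(estab → ¬fin) ∨ ack holds at every position 0..7, and those are all the positions the trace ever visits, so the invariant □((estab → ¬fin) ∨ ack) is never violated.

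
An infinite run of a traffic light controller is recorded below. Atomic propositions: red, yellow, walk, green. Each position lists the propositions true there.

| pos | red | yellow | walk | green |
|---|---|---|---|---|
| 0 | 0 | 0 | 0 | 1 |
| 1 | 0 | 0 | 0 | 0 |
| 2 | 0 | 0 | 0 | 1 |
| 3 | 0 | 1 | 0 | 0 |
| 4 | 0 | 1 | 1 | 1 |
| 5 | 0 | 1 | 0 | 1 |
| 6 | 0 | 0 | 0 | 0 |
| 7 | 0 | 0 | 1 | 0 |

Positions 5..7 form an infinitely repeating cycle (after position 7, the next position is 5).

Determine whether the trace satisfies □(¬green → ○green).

¬green → ○green must hold at every position from 0 onward. It fails at position 6, so □(¬green → ○green) is false.
Positions where ¬green holds: 1, 3, 6, 7.
Check ○green at each: 1→ok, 3→ok, 6→fails, 7→ok.

Does not hold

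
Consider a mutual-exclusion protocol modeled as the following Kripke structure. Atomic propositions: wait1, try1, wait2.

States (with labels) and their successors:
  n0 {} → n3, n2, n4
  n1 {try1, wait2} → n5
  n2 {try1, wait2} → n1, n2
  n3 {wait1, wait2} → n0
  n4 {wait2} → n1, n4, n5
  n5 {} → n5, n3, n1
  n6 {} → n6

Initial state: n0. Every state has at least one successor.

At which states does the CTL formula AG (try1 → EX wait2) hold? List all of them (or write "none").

{n6}

States satisfying try1 → EX wait2: {n0, n2, n3, n4, n5, n6}.
States satisfying AG (try1 → EX wait2): {n6}.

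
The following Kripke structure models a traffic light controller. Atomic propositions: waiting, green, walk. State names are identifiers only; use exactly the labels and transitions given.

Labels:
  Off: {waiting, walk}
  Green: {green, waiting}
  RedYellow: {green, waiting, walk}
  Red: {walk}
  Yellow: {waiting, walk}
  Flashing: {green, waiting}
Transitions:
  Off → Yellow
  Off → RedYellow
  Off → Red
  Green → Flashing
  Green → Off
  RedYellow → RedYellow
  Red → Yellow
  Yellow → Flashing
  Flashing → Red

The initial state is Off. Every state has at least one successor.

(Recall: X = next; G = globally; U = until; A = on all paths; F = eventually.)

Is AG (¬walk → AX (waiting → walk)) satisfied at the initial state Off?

Yes

States satisfying ¬walk → AX (waiting → walk): {Off, RedYellow, Red, Yellow, Flashing}.
States satisfying AG (¬walk → AX (waiting → walk)): {Off, RedYellow, Red, Yellow, Flashing}.
Every state reachable from Off satisfies ¬walk → AX (waiting → walk).
Off ∈ Sat(AG (¬walk → AX (waiting → walk))).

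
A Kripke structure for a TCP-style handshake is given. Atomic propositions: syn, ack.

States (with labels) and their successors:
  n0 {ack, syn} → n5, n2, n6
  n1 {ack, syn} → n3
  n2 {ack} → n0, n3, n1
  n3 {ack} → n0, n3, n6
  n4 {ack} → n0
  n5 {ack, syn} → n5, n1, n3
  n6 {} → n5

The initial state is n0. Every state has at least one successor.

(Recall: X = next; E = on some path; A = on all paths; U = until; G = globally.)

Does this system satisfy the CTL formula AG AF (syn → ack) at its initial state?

States satisfying AF (syn → ack): {n0, n1, n2, n3, n4, n5, n6}.
States satisfying AG AF (syn → ack): {n0, n1, n2, n3, n4, n5, n6}.
Every state reachable from n0 satisfies AF (syn → ack).
n0 ∈ Sat(AG AF (syn → ack)).

Yes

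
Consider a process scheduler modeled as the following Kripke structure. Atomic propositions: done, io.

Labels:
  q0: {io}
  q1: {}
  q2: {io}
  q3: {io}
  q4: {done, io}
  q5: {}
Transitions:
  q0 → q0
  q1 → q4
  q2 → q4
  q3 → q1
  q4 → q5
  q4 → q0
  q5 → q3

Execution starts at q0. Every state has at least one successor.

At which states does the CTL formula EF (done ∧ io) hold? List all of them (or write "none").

States satisfying done ∧ io: {q4}.
States satisfying EF (done ∧ io): {q1, q2, q3, q4, q5}.

{q1, q2, q3, q4, q5}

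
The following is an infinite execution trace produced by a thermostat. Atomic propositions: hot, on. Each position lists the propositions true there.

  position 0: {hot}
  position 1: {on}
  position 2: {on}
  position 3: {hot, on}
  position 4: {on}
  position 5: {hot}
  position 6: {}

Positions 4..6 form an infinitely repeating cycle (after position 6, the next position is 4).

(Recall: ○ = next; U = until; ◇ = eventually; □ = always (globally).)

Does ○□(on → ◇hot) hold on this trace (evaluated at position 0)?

Holds

The position after 0 is 1; □(on → ◇hot) is true there.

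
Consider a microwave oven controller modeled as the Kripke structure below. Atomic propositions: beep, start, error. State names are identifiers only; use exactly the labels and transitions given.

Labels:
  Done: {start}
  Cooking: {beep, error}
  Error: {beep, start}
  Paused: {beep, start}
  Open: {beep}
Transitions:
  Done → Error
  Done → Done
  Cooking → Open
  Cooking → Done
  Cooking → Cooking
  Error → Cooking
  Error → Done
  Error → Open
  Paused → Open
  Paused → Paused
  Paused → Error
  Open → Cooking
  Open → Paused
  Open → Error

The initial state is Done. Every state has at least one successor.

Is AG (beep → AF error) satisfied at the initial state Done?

No

States satisfying beep → AF error: {Done, Cooking}.
States satisfying AG (beep → AF error): ∅.
Error is reachable from Done and violates beep → AF error, so AG fails at Done.
Done ∉ Sat(AG (beep → AF error)).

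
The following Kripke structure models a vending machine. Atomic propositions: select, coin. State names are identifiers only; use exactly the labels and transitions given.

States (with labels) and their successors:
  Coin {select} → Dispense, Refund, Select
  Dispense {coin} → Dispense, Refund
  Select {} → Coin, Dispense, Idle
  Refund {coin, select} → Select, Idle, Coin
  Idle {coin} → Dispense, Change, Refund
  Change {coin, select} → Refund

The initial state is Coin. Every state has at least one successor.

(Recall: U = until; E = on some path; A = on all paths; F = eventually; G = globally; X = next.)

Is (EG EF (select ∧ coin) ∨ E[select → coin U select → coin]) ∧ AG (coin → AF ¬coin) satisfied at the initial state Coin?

No

States satisfying EF (select ∧ coin): {Coin, Dispense, Select, Refund, Idle, Change}.
States satisfying EG EF (select ∧ coin): {Coin, Dispense, Select, Refund, Idle, Change}.
States satisfying select → coin: {Dispense, Select, Refund, Idle, Change}.
States satisfying E[select → coin U select → coin]: {Dispense, Select, Refund, Idle, Change}.
States satisfying coin → AF ¬coin: {Coin, Select}.
States satisfying AG (coin → AF ¬coin): ∅.
States satisfying (EG EF (select ∧ coin) ∨ E[select → coin U select → coin]) ∧ AG (coin → AF ¬coin): ∅.
Coin ∉ Sat((EG EF (select ∧ coin) ∨ E[select → coin U select → coin]) ∧ AG (coin → AF ¬coin)).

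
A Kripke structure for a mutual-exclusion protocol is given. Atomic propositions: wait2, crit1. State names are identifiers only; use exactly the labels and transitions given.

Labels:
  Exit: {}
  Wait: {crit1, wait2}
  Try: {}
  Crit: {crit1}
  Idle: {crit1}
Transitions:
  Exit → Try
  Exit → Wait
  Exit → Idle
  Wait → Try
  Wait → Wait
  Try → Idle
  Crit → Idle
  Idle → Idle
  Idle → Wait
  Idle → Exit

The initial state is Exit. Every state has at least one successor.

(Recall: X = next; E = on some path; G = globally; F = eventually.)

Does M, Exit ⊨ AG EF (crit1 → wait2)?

States satisfying EF (crit1 → wait2): {Exit, Wait, Try, Crit, Idle}.
States satisfying AG EF (crit1 → wait2): {Exit, Wait, Try, Crit, Idle}.
Every state reachable from Exit satisfies EF (crit1 → wait2).
Exit ∈ Sat(AG EF (crit1 → wait2)).

Holds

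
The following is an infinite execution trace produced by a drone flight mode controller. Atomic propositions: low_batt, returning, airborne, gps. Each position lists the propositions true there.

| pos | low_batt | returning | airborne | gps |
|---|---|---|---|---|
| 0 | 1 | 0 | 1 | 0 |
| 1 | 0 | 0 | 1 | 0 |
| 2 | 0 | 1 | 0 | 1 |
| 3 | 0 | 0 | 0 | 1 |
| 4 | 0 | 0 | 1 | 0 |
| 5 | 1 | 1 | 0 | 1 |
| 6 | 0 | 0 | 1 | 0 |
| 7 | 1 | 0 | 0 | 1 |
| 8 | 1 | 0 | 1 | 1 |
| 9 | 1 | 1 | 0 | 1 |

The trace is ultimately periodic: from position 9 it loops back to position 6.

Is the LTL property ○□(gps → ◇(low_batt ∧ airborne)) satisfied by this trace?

The position after 0 is 1; □(gps → ◇(low_batt ∧ airborne)) is true there.

Satisfied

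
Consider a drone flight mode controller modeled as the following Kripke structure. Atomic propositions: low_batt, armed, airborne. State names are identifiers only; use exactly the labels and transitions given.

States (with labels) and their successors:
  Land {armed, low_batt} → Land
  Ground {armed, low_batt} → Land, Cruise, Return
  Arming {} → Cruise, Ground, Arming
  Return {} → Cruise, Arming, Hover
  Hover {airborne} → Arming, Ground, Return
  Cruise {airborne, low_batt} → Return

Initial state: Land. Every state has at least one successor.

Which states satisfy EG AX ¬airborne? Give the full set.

States satisfying AX ¬airborne: {Land, Hover, Cruise}.
States satisfying EG AX ¬airborne: {Land}.

{Land}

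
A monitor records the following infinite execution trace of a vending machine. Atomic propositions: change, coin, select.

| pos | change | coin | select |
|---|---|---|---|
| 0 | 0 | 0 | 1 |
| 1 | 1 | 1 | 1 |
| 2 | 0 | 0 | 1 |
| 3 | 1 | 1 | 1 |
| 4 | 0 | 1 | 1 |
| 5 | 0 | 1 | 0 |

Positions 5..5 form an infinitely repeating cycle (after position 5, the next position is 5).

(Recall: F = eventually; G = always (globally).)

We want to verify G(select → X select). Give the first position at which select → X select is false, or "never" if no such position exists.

Check select → X select at each position in order: 0 ✓, 1 ✓, 2 ✓, 3 ✓.
At position 4 the labels are {coin, select} and the next position 5 has {coin}, so select → X select is false there. This is the first violation.

4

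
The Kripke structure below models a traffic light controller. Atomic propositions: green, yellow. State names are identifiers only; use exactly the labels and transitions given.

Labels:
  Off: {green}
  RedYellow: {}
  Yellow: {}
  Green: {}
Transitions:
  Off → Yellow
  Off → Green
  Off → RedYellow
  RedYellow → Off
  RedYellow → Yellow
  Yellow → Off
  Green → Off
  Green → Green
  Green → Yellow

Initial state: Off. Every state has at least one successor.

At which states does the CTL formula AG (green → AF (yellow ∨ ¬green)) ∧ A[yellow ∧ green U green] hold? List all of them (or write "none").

{Off}

States satisfying green → AF (yellow ∨ ¬green): {Off, RedYellow, Yellow, Green}.
States satisfying AG (green → AF (yellow ∨ ¬green)): {Off, RedYellow, Yellow, Green}.
States satisfying yellow ∧ green: ∅.
States satisfying green: {Off}.
States satisfying A[yellow ∧ green U green]: {Off}.
States satisfying AG (green → AF (yellow ∨ ¬green)) ∧ A[yellow ∧ green U green]: {Off}.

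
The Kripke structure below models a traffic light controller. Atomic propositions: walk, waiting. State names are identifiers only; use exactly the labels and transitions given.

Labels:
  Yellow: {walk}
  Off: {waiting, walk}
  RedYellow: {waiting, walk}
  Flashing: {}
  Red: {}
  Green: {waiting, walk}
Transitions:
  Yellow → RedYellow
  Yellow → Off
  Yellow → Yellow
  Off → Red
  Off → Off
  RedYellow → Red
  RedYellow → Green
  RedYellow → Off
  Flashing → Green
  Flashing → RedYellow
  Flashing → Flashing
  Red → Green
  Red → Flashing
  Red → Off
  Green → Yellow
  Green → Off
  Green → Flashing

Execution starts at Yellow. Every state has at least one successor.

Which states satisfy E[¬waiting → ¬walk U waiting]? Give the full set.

{Off, RedYellow, Flashing, Red, Green}

States satisfying ¬waiting → ¬walk: {Off, RedYellow, Flashing, Red, Green}.
States satisfying waiting: {Off, RedYellow, Green}.
States satisfying E[¬waiting → ¬walk U waiting]: {Off, RedYellow, Flashing, Red, Green}.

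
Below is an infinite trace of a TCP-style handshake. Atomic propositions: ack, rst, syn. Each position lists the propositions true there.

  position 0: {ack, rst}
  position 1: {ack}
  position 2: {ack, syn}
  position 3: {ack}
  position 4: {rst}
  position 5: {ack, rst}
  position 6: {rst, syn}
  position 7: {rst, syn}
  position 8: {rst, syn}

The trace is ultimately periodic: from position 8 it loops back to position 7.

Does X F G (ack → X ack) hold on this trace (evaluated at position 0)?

The position after 0 is 1; F G (ack → X ack) is true there.

Satisfied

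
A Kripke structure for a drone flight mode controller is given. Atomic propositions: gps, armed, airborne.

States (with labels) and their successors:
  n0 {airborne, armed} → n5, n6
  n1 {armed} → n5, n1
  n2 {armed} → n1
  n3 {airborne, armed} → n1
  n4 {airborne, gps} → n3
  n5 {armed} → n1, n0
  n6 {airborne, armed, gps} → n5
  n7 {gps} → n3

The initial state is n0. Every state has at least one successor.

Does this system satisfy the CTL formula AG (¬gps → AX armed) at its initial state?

States satisfying ¬gps → AX armed: {n0, n1, n2, n3, n4, n5, n6, n7}.
States satisfying AG (¬gps → AX armed): {n0, n1, n2, n3, n4, n5, n6, n7}.
Every state reachable from n0 satisfies ¬gps → AX armed.
n0 ∈ Sat(AG (¬gps → AX armed)).

Satisfied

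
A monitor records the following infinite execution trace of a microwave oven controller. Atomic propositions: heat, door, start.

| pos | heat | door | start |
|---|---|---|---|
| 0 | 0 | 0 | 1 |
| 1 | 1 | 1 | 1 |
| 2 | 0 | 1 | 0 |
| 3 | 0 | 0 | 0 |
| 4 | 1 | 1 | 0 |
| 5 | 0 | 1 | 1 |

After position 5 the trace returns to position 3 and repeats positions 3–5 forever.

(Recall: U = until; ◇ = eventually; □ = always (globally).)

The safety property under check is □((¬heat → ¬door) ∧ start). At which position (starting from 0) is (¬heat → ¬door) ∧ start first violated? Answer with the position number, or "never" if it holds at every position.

2

Check (¬heat → ¬door) ∧ start at each position in order: 0 ✓, 1 ✓.
At position 2 the labels are {door}, so (¬heat → ¬door) ∧ start is false there. This is the first violation.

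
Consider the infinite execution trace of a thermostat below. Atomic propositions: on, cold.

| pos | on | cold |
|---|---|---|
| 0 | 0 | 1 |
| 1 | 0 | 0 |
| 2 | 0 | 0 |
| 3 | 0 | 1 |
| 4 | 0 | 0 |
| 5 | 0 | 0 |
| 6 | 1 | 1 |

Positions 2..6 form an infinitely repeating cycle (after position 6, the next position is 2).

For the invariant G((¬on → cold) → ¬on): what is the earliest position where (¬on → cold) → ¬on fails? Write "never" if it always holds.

6

Check (¬on → cold) → ¬on at each position in order: 0 ✓, 1 ✓, 2 ✓, 3 ✓, 4 ✓, 5 ✓.
At position 6 the labels are {cold, on}, so (¬on → cold) → ¬on is false there. This is the first violation.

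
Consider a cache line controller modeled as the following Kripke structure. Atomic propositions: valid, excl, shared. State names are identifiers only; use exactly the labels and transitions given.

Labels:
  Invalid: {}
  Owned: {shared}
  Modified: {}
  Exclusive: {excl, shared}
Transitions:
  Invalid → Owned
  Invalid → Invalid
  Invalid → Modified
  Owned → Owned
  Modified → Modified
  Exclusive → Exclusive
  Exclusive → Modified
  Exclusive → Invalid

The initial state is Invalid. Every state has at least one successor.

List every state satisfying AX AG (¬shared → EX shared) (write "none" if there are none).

States satisfying AG (¬shared → EX shared): {Owned}.
States satisfying AX AG (¬shared → EX shared): {Owned}.

{Owned}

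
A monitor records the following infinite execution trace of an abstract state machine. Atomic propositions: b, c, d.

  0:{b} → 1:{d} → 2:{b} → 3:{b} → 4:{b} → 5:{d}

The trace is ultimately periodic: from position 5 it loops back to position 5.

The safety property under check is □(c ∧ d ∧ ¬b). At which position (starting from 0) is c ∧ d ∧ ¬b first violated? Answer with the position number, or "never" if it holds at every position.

At position 0 the labels are {b}, so c ∧ d ∧ ¬b is false there. This is the first violation.

0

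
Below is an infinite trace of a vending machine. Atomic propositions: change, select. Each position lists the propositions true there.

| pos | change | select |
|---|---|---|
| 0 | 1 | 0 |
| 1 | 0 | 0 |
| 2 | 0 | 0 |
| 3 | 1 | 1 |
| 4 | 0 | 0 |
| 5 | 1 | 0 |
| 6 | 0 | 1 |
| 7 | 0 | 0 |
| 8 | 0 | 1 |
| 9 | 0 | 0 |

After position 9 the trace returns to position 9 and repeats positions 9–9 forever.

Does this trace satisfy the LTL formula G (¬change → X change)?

No

¬change → X change must hold at every position from 0 onward. It fails at position 1, so G (¬change → X change) is false.
Positions where ¬change holds: 1, 2, 4, 6, 7, 8, 9.
Check X change at each: 1→fails, 2→ok, 4→ok, 6→fails, 7→fails, 8→fails, 9→fails.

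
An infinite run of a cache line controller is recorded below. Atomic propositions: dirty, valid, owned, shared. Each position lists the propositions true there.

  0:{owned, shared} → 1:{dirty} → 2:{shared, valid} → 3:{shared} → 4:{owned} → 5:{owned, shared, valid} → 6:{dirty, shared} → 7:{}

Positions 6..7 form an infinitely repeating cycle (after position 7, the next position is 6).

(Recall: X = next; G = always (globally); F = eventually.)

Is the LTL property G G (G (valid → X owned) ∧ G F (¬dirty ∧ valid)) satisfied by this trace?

No

G (G (valid → X owned) ∧ G F (¬dirty ∧ valid)) must hold at every position from 0 onward. It fails at position 0, so G G (G (valid → X owned) ∧ G F (¬dirty ∧ valid)) is false.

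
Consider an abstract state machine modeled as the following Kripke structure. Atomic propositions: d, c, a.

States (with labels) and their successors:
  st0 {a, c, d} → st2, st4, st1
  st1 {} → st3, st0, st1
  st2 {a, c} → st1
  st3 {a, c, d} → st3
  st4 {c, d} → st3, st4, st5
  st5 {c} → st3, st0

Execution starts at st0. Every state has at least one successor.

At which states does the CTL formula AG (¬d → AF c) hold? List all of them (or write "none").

{st3}

States satisfying ¬d → AF c: {st0, st2, st3, st4, st5}.
States satisfying AG (¬d → AF c): {st3}.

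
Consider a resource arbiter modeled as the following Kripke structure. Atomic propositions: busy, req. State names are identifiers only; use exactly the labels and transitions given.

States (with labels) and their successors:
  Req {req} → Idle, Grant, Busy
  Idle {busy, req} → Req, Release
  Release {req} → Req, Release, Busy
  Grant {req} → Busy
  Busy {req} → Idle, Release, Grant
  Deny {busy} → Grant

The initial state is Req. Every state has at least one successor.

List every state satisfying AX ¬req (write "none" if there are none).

States satisfying ¬req: {Deny}.
States satisfying AX ¬req: ∅.

none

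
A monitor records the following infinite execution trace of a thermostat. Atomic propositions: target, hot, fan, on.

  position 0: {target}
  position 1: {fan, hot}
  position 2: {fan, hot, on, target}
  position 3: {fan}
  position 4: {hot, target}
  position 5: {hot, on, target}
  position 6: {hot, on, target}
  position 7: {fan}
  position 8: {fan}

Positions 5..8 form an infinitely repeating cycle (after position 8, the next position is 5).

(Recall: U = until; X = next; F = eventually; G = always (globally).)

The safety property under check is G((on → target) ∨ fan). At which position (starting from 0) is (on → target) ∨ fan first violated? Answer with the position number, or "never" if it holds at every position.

never

(on → target) ∨ fan holds at every position 0..8, and those are all the positions the trace ever visits, so the invariant G((on → target) ∨ fan) is never violated.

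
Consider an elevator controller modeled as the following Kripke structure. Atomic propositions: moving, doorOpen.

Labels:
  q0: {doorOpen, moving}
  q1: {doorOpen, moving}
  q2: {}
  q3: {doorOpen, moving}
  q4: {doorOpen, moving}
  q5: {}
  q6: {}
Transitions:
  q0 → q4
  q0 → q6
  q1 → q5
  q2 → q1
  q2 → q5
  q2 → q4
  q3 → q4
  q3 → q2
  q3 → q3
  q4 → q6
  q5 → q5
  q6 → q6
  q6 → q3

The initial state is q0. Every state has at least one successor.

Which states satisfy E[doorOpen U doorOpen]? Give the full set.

{q0, q1, q3, q4}

States satisfying doorOpen: {q0, q1, q3, q4}.
States satisfying E[doorOpen U doorOpen]: {q0, q1, q3, q4}.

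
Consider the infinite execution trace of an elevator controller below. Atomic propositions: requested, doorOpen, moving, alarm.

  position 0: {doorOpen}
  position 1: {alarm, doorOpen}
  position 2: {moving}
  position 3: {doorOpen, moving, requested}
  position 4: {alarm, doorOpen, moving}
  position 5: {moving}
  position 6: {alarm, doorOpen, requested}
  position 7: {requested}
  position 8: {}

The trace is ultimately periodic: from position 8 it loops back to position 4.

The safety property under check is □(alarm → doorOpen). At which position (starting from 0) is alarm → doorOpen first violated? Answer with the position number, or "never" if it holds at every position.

alarm → doorOpen holds at every position 0..8, and those are all the positions the trace ever visits, so the invariant □(alarm → doorOpen) is never violated.

never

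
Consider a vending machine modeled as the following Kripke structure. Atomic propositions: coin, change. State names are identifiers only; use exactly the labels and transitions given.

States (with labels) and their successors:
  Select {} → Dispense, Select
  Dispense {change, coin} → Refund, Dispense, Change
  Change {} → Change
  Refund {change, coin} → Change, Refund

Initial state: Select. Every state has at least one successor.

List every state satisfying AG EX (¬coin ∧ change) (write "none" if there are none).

none

States satisfying EX (¬coin ∧ change): ∅.
States satisfying AG EX (¬coin ∧ change): ∅.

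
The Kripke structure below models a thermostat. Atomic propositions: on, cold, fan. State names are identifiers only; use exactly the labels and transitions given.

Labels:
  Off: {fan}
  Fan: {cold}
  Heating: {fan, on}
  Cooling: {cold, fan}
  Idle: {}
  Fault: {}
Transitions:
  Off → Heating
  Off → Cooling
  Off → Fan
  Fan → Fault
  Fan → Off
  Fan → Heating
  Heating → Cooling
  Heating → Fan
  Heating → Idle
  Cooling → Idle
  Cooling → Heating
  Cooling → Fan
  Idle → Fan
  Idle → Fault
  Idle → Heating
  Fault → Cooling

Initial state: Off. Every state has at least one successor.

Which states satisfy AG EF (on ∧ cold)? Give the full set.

none

States satisfying EF (on ∧ cold): ∅.
States satisfying AG EF (on ∧ cold): ∅.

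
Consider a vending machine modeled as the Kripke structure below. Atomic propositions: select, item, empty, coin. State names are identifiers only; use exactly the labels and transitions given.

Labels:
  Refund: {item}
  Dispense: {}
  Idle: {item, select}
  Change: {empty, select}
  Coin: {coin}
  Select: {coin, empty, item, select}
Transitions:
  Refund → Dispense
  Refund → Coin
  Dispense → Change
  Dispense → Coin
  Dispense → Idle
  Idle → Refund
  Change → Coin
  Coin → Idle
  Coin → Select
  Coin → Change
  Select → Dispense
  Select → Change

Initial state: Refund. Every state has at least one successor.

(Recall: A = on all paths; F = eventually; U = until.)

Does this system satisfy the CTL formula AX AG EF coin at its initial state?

Holds

States satisfying AG EF coin: {Refund, Dispense, Idle, Change, Coin, Select}.
States satisfying AX AG EF coin: {Refund, Dispense, Idle, Change, Coin, Select}.
Refund ∈ Sat(AX AG EF coin).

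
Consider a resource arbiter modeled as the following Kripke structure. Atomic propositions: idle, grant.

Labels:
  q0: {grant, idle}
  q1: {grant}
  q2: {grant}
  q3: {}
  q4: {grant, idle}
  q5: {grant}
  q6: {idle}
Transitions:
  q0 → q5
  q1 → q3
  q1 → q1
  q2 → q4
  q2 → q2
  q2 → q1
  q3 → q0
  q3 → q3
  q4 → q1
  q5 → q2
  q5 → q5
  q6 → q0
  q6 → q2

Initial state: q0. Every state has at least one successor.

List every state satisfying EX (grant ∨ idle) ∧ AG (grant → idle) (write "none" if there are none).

States satisfying grant ∨ idle: {q0, q1, q2, q4, q5, q6}.
States satisfying EX (grant ∨ idle): {q0, q1, q2, q3, q4, q5, q6}.
States satisfying grant → idle: {q0, q3, q4, q6}.
States satisfying AG (grant → idle): ∅.
States satisfying EX (grant ∨ idle) ∧ AG (grant → idle): ∅.

none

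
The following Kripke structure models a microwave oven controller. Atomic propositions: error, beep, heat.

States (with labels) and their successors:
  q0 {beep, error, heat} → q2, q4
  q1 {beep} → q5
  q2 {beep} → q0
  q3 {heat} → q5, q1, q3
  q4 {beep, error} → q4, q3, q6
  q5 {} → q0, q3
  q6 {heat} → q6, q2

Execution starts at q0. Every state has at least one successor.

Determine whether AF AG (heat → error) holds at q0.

States satisfying AG (heat → error): ∅.
States satisfying AF AG (heat → error): ∅.
There is a path from q0 along which AG (heat → error) never holds.
q0 ∉ Sat(AF AG (heat → error)).

Does not hold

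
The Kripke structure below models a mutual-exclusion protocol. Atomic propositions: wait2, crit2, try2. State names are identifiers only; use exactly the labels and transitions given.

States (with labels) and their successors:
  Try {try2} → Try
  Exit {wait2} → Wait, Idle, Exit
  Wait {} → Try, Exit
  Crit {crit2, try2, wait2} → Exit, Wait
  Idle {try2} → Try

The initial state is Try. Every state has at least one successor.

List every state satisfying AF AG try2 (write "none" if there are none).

States satisfying AG try2: {Try, Idle}.
States satisfying AF AG try2: {Try, Idle}.

{Try, Idle}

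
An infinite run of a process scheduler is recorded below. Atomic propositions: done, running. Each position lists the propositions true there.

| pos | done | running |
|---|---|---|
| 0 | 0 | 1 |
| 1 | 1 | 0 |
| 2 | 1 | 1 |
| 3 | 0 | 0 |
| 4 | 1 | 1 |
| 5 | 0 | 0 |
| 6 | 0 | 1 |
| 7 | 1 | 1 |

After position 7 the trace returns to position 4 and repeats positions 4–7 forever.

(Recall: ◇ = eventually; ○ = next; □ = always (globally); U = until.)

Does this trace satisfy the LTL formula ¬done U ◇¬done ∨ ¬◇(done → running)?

Satisfied

Walking from position 0: ◇¬done first holds at position 0, and ¬done holds at every earlier position along the way, so ¬done U ◇¬done holds.
At position 0: ¬done U ◇¬done is true; ¬◇(done → running) is false; so ¬done U ◇¬done ∨ ¬◇(done → running) is true.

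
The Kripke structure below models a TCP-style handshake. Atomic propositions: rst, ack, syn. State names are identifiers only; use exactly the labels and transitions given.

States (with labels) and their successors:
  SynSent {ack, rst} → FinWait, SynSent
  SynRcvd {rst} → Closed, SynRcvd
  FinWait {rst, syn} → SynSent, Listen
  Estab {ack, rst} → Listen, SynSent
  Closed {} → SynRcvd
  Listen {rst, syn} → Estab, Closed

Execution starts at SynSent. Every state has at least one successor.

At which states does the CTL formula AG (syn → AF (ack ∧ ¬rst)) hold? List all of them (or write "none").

{SynRcvd, Closed}

States satisfying syn → AF (ack ∧ ¬rst): {SynSent, SynRcvd, Estab, Closed}.
States satisfying AG (syn → AF (ack ∧ ¬rst)): {SynRcvd, Closed}.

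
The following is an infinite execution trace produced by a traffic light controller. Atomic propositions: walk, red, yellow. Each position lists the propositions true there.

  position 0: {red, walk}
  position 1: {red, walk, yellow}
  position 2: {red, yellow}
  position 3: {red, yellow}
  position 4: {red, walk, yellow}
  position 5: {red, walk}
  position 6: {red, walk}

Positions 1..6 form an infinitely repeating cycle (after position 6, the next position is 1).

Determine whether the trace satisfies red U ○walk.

Yes

Walking from position 0: ○walk first holds at position 0, and red holds at every earlier position along the way, so red U ○walk holds.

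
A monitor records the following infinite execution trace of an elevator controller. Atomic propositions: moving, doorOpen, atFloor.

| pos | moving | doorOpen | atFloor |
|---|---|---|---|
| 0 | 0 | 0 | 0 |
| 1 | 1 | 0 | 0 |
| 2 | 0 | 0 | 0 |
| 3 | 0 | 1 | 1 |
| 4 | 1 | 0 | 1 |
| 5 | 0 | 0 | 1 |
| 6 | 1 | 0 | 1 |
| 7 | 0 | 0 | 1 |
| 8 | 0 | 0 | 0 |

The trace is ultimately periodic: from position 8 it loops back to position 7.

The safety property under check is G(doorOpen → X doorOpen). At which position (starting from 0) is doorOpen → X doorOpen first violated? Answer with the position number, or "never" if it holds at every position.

3

Check doorOpen → X doorOpen at each position in order: 0 ✓, 1 ✓, 2 ✓.
At position 3 the labels are {atFloor, doorOpen} and the next position 4 has {atFloor, moving}, so doorOpen → X doorOpen is false there. This is the first violation.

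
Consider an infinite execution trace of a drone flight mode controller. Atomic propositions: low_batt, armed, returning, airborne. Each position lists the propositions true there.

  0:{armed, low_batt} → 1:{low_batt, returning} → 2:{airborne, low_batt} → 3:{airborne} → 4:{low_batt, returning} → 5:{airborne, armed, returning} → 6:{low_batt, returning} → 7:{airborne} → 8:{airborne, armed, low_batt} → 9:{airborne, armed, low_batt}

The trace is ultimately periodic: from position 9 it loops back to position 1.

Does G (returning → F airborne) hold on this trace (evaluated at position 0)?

returning → F airborne holds at every position 0..9, and those are all positions ever visited, so G (returning → F airborne) holds.
Positions where returning holds: 1, 4, 5, 6.
Check F airborne at each: 1→ok, 4→ok, 5→ok, 6→ok.

Yes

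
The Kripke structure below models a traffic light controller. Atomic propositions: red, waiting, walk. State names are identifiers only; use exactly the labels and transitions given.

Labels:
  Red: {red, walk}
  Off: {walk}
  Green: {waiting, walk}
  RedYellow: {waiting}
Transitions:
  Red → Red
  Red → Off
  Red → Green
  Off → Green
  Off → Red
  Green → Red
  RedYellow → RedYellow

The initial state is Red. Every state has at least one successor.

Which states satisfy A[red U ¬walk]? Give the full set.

{RedYellow}

States satisfying red: {Red}.
States satisfying ¬walk: {RedYellow}.
States satisfying A[red U ¬walk]: {RedYellow}.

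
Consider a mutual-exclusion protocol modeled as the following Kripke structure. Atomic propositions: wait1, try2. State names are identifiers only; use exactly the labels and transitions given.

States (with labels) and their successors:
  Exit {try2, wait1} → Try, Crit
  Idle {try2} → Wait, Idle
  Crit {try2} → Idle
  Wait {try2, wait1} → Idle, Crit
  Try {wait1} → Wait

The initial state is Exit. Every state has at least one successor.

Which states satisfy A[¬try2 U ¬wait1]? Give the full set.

{Idle, Crit}

States satisfying ¬try2: {Try}.
States satisfying ¬wait1: {Idle, Crit}.
States satisfying A[¬try2 U ¬wait1]: {Idle, Crit}.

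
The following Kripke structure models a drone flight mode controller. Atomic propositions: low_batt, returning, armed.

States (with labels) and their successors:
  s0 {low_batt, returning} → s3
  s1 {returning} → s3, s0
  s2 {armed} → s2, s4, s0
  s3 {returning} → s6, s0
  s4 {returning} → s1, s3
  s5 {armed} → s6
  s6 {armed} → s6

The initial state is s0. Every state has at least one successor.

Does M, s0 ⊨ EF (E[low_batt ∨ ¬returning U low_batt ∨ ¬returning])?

Satisfied

States satisfying E[low_batt ∨ ¬returning U low_batt ∨ ¬returning]: {s0, s2, s5, s6}.
States satisfying EF (E[low_batt ∨ ¬returning U low_batt ∨ ¬returning]): {s0, s1, s2, s3, s4, s5, s6}.
Some path from s0 reaches a state where E[low_batt ∨ ¬returning U low_batt ∨ ¬returning] holds.
s0 ∈ Sat(EF (E[low_batt ∨ ¬returning U low_batt ∨ ¬returning])).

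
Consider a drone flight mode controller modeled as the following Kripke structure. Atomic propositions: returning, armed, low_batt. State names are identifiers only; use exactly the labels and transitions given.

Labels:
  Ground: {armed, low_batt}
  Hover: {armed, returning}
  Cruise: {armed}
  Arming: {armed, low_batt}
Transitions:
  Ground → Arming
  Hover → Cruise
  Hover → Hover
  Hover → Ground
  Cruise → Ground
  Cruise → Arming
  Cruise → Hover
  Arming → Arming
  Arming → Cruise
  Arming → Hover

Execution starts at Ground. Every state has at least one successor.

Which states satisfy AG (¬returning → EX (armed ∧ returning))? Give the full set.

States satisfying ¬returning → EX (armed ∧ returning): {Hover, Cruise, Arming}.
States satisfying AG (¬returning → EX (armed ∧ returning)): ∅.

none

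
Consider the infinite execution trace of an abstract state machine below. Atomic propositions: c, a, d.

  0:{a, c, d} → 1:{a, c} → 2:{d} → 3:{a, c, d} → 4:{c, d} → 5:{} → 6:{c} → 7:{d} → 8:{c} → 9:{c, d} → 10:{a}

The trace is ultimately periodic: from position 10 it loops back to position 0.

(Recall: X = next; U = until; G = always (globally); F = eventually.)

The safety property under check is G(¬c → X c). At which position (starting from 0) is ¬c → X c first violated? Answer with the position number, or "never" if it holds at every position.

never

¬c → X c holds at every position 0..10, and those are all the positions the trace ever visits, so the invariant G(¬c → X c) is never violated.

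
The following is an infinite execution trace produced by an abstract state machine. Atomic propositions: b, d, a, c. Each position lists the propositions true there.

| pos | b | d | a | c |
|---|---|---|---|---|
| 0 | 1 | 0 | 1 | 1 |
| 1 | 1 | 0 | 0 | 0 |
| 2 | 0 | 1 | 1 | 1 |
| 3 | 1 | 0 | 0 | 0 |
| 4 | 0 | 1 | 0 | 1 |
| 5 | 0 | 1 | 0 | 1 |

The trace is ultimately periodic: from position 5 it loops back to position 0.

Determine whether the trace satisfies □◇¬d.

◇¬d holds at every position 0..5, and those are all positions ever visited, so □◇¬d holds.

Holds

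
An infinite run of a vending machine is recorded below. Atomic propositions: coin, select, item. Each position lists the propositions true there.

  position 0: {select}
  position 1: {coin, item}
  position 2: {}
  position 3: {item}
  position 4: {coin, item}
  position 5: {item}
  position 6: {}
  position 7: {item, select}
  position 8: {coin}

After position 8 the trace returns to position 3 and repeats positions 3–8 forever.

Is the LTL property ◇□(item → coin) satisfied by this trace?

Violated

□(item → coin) is false at every position 0..8, so it never becomes true and ◇□(item → coin) fails.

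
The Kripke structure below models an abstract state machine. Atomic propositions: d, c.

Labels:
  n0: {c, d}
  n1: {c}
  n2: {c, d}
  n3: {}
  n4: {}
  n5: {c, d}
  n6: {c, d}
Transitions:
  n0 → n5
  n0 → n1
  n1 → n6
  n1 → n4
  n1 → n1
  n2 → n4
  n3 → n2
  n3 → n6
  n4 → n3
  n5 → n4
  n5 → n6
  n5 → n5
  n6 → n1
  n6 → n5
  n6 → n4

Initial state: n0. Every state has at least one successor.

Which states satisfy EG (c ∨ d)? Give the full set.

{n0, n1, n5, n6}

States satisfying c ∨ d: {n0, n1, n2, n5, n6}.
States satisfying EG (c ∨ d): {n0, n1, n5, n6}.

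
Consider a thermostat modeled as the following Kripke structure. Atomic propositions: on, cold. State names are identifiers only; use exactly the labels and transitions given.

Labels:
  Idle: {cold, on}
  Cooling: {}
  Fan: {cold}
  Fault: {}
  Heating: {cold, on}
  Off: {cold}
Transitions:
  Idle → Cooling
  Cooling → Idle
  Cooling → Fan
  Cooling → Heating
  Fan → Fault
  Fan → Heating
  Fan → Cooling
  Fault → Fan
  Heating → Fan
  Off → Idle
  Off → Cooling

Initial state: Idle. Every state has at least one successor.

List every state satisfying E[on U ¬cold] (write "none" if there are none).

{Idle, Cooling, Fault}

States satisfying on: {Idle, Heating}.
States satisfying ¬cold: {Cooling, Fault}.
States satisfying E[on U ¬cold]: {Idle, Cooling, Fault}.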